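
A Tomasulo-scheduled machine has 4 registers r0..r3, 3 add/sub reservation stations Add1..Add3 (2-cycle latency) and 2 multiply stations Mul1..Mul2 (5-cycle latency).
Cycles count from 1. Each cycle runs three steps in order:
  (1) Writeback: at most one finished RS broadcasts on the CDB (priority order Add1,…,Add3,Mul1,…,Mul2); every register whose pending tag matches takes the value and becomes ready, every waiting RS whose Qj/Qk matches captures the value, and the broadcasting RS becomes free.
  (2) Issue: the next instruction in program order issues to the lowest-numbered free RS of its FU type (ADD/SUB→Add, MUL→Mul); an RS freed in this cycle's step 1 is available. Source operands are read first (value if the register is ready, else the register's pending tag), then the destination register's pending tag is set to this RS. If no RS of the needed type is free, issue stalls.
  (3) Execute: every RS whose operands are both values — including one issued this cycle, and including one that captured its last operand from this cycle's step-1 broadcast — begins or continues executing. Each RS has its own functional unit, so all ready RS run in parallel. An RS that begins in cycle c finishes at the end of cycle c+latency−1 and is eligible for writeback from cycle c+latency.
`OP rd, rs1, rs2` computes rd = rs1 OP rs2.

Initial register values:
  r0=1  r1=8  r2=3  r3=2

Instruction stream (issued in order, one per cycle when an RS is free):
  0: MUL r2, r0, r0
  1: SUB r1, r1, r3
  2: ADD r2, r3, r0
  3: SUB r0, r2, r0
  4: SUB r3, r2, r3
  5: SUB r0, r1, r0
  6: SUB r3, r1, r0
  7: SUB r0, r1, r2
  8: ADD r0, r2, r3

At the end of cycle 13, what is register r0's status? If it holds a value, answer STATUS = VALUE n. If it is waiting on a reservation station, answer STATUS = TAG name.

STATUS = VALUE 5

c1: issue MUL r2<-Mul1 | r0:1,r1:8,r2:Mul1,r3:2
c2: issue SUB r1<-Add1 | r0:1,r1:Add1,r2:Mul1,r3:2
c3: issue ADD r2<-Add2 | r0:1,r1:Add1,r2:Add2,r3:2
c4: CDB Add1=6; issue SUB r0<-Add1 | r0:Add1,r1:6,r2:Add2,r3:2
c5: CDB Add2=3; issue SUB r3<-Add2 | r0:Add1,r1:6,r2:3,r3:Add2
c6: CDB Mul1=1; issue SUB r0<-Add3 | r0:Add3,r1:6,r2:3,r3:Add2
c7: CDB Add1=2; issue SUB r3<-Add1 | r0:Add3,r1:6,r2:3,r3:Add1
c8: CDB Add2=1; issue SUB r0<-Add2 | r0:Add2,r1:6,r2:3,r3:Add1
c9: CDB Add3=4; issue ADD r0<-Add3 | r0:Add3,r1:6,r2:3,r3:Add1
c10: CDB Add2=3 | r0:Add3,r1:6,r2:3,r3:Add1
c11: CDB Add1=2 | r0:Add3,r1:6,r2:3,r3:2
c12: - | r0:Add3,r1:6,r2:3,r3:2
c13: CDB Add3=5 | r0:5,r1:6,r2:3,r3:2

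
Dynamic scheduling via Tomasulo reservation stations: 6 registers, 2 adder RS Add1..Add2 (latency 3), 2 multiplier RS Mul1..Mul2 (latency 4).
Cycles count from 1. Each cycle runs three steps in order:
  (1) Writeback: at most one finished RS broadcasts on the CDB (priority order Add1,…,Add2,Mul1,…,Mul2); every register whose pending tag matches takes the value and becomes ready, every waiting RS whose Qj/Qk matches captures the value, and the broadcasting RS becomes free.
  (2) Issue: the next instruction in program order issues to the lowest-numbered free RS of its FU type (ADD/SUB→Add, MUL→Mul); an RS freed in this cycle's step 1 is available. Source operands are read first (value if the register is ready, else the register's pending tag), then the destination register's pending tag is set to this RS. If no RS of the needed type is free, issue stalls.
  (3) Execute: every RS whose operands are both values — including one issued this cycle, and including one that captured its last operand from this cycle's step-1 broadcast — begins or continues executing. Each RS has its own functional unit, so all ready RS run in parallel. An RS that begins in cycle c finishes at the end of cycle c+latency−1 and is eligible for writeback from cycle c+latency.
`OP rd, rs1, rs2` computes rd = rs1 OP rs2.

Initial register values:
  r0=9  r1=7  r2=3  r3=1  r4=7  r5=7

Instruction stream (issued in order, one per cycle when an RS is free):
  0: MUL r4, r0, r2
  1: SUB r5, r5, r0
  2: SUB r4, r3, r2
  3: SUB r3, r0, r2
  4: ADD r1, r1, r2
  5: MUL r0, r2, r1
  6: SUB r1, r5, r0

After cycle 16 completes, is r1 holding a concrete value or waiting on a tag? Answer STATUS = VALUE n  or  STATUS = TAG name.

cycle 1: issue MUL r4<-Mul1 // r0:9,r1:7,r2:3,r3:1,r4:Mul1,r5:7
cycle 2: issue SUB r5<-Add1 // r0:9,r1:7,r2:3,r3:1,r4:Mul1,r5:Add1
cycle 3: issue SUB r4<-Add2 // r0:9,r1:7,r2:3,r3:1,r4:Add2,r5:Add1
cycle 4: stall // r0:9,r1:7,r2:3,r3:1,r4:Add2,r5:Add1
cycle 5: CDB Add1=-2; issue SUB r3<-Add1 // r0:9,r1:7,r2:3,r3:Add1,r4:Add2,r5:-2
cycle 6: CDB Add2=-2; issue ADD r1<-Add2 // r0:9,r1:Add2,r2:3,r3:Add1,r4:-2,r5:-2
cycle 7: CDB Mul1=27; issue MUL r0<-Mul1 // r0:Mul1,r1:Add2,r2:3,r3:Add1,r4:-2,r5:-2
cycle 8: CDB Add1=6; issue SUB r1<-Add1 // r0:Mul1,r1:Add1,r2:3,r3:6,r4:-2,r5:-2
cycle 9: CDB Add2=10 // r0:Mul1,r1:Add1,r2:3,r3:6,r4:-2,r5:-2
cycle 10: - // r0:Mul1,r1:Add1,r2:3,r3:6,r4:-2,r5:-2
cycle 11: - // r0:Mul1,r1:Add1,r2:3,r3:6,r4:-2,r5:-2
cycle 12: - // r0:Mul1,r1:Add1,r2:3,r3:6,r4:-2,r5:-2
cycle 13: CDB Mul1=30 // r0:30,r1:Add1,r2:3,r3:6,r4:-2,r5:-2
cycle 14: - // r0:30,r1:Add1,r2:3,r3:6,r4:-2,r5:-2
cycle 15: - // r0:30,r1:Add1,r2:3,r3:6,r4:-2,r5:-2
cycle 16: CDB Add1=-32 // r0:30,r1:-32,r2:3,r3:6,r4:-2,r5:-2

STATUS = VALUE -32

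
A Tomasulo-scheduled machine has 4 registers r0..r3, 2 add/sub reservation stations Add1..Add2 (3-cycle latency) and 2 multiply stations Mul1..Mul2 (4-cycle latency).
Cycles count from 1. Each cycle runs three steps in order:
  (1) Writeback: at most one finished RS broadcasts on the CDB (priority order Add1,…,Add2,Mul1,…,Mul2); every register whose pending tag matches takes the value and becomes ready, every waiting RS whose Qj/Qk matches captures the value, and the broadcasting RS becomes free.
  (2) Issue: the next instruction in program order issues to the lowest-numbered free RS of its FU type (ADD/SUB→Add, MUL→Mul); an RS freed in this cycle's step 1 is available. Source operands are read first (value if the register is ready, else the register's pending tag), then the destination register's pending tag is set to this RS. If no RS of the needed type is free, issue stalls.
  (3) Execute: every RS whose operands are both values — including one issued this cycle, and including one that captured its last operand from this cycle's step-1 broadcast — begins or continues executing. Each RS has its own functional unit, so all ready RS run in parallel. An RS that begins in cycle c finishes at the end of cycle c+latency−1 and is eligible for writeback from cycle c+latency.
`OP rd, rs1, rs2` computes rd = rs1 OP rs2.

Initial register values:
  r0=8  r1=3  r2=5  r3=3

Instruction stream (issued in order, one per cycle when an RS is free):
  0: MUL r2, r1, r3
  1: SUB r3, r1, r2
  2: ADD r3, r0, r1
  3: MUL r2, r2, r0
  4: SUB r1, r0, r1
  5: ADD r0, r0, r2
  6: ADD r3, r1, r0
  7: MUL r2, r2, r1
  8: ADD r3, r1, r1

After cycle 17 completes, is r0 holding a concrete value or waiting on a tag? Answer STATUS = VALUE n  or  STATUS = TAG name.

STATUS = VALUE 80

c1: issue MUL r2<-Mul1 | r0:8,r1:3,r2:Mul1,r3:3
c2: issue SUB r3<-Add1 | r0:8,r1:3,r2:Mul1,r3:Add1
c3: issue ADD r3<-Add2 | r0:8,r1:3,r2:Mul1,r3:Add2
c4: issue MUL r2<-Mul2 | r0:8,r1:3,r2:Mul2,r3:Add2
c5: CDB Mul1=9; stall | r0:8,r1:3,r2:Mul2,r3:Add2
c6: CDB Add2=11; issue SUB r1<-Add2 | r0:8,r1:Add2,r2:Mul2,r3:11
c7: stall | r0:8,r1:Add2,r2:Mul2,r3:11
c8: CDB Add1=-6; issue ADD r0<-Add1 | r0:Add1,r1:Add2,r2:Mul2,r3:11
c9: CDB Add2=5; issue ADD r3<-Add2 | r0:Add1,r1:5,r2:Mul2,r3:Add2
c10: CDB Mul2=72; issue MUL r2<-Mul1 | r0:Add1,r1:5,r2:Mul1,r3:Add2
c11: stall | r0:Add1,r1:5,r2:Mul1,r3:Add2
c12: stall | r0:Add1,r1:5,r2:Mul1,r3:Add2
c13: CDB Add1=80; issue ADD r3<-Add1 | r0:80,r1:5,r2:Mul1,r3:Add1
c14: CDB Mul1=360 | r0:80,r1:5,r2:360,r3:Add1
c15: - | r0:80,r1:5,r2:360,r3:Add1
c16: CDB Add1=10 | r0:80,r1:5,r2:360,r3:10
c17: CDB Add2=85 | r0:80,r1:5,r2:360,r3:10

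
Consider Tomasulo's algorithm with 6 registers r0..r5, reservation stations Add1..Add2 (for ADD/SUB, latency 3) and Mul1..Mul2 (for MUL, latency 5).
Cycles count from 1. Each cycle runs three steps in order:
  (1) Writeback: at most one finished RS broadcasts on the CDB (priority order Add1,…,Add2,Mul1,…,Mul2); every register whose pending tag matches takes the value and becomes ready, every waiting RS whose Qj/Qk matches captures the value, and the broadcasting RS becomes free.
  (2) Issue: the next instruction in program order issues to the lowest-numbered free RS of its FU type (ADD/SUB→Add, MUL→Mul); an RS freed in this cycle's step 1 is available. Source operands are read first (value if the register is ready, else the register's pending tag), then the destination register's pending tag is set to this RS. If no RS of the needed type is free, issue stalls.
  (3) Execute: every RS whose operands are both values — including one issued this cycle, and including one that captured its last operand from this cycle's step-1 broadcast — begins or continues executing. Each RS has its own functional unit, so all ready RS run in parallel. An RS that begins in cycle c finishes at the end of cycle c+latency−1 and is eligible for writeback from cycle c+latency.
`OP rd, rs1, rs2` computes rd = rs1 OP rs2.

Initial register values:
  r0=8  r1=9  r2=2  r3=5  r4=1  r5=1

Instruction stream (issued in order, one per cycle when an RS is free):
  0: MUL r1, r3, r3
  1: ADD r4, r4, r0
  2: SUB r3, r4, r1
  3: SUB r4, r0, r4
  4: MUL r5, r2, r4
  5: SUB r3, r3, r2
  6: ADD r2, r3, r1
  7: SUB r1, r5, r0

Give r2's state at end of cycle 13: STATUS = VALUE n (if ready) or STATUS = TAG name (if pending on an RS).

STATUS = TAG Add2

cycle 1: issue MUL r1<-Mul1 // r0:8,r1:Mul1,r2:2,r3:5,r4:1,r5:1
cycle 2: issue ADD r4<-Add1 // r0:8,r1:Mul1,r2:2,r3:5,r4:Add1,r5:1
cycle 3: issue SUB r3<-Add2 // r0:8,r1:Mul1,r2:2,r3:Add2,r4:Add1,r5:1
cycle 4: stall // r0:8,r1:Mul1,r2:2,r3:Add2,r4:Add1,r5:1
cycle 5: CDB Add1=9; issue SUB r4<-Add1 // r0:8,r1:Mul1,r2:2,r3:Add2,r4:Add1,r5:1
cycle 6: CDB Mul1=25; issue MUL r5<-Mul1 // r0:8,r1:25,r2:2,r3:Add2,r4:Add1,r5:Mul1
cycle 7: stall // r0:8,r1:25,r2:2,r3:Add2,r4:Add1,r5:Mul1
cycle 8: CDB Add1=-1; issue SUB r3<-Add1 // r0:8,r1:25,r2:2,r3:Add1,r4:-1,r5:Mul1
cycle 9: CDB Add2=-16; issue ADD r2<-Add2 // r0:8,r1:25,r2:Add2,r3:Add1,r4:-1,r5:Mul1
cycle 10: stall // r0:8,r1:25,r2:Add2,r3:Add1,r4:-1,r5:Mul1
cycle 11: stall // r0:8,r1:25,r2:Add2,r3:Add1,r4:-1,r5:Mul1
cycle 12: CDB Add1=-18; issue SUB r1<-Add1 // r0:8,r1:Add1,r2:Add2,r3:-18,r4:-1,r5:Mul1
cycle 13: CDB Mul1=-2 // r0:8,r1:Add1,r2:Add2,r3:-18,r4:-1,r5:-2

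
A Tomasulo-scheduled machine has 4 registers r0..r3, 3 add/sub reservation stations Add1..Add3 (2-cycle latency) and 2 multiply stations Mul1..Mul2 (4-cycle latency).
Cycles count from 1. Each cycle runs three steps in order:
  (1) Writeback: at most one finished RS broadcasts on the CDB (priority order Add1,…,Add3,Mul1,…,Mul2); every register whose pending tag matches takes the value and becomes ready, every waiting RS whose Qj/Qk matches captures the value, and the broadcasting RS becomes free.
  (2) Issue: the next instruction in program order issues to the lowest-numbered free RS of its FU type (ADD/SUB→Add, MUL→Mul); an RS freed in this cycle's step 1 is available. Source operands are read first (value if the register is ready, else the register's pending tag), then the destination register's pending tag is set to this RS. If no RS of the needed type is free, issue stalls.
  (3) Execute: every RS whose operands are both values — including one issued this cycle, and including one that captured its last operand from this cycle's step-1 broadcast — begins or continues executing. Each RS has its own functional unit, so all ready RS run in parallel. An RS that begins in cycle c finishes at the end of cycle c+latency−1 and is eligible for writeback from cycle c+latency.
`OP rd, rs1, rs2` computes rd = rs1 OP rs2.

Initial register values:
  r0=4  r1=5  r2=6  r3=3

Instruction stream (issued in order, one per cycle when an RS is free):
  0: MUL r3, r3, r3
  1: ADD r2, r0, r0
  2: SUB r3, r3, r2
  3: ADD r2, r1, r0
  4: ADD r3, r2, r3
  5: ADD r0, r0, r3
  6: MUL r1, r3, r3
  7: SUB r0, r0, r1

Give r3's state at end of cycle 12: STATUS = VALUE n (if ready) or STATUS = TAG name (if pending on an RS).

c1: issue MUL r3<-Mul1 | r0:4,r1:5,r2:6,r3:Mul1
c2: issue ADD r2<-Add1 | r0:4,r1:5,r2:Add1,r3:Mul1
c3: issue SUB r3<-Add2 | r0:4,r1:5,r2:Add1,r3:Add2
c4: CDB Add1=8; issue ADD r2<-Add1 | r0:4,r1:5,r2:Add1,r3:Add2
c5: CDB Mul1=9; issue ADD r3<-Add3 | r0:4,r1:5,r2:Add1,r3:Add3
c6: CDB Add1=9; issue ADD r0<-Add1 | r0:Add1,r1:5,r2:9,r3:Add3
c7: CDB Add2=1; issue MUL r1<-Mul1 | r0:Add1,r1:Mul1,r2:9,r3:Add3
c8: issue SUB r0<-Add2 | r0:Add2,r1:Mul1,r2:9,r3:Add3
c9: CDB Add3=10 | r0:Add2,r1:Mul1,r2:9,r3:10
c10: - | r0:Add2,r1:Mul1,r2:9,r3:10
c11: CDB Add1=14 | r0:Add2,r1:Mul1,r2:9,r3:10
c12: - | r0:Add2,r1:Mul1,r2:9,r3:10

STATUS = VALUE 10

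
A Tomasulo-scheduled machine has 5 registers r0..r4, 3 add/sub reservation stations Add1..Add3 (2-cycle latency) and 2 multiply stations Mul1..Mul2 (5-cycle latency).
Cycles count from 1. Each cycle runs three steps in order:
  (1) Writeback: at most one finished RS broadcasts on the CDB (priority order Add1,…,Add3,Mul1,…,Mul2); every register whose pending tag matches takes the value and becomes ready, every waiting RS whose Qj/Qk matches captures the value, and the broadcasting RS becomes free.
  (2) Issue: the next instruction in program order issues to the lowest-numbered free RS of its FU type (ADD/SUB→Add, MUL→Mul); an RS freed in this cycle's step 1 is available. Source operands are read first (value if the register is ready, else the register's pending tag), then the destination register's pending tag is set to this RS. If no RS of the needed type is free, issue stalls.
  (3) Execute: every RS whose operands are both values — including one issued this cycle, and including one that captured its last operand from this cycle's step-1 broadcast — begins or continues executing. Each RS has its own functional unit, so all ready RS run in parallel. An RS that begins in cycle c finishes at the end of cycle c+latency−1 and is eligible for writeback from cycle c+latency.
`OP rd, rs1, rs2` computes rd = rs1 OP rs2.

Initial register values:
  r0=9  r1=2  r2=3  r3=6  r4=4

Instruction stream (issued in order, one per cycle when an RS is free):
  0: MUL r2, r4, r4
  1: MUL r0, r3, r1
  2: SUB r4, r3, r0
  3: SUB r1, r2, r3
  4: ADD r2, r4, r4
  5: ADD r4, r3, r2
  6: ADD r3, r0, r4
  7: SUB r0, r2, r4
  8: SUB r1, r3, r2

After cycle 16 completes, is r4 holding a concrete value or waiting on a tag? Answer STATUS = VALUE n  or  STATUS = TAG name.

cycle 1: issue MUL r2<-Mul1 // r0:9,r1:2,r2:Mul1,r3:6,r4:4
cycle 2: issue MUL r0<-Mul2 // r0:Mul2,r1:2,r2:Mul1,r3:6,r4:4
cycle 3: issue SUB r4<-Add1 // r0:Mul2,r1:2,r2:Mul1,r3:6,r4:Add1
cycle 4: issue SUB r1<-Add2 // r0:Mul2,r1:Add2,r2:Mul1,r3:6,r4:Add1
cycle 5: issue ADD r2<-Add3 // r0:Mul2,r1:Add2,r2:Add3,r3:6,r4:Add1
cycle 6: CDB Mul1=16; stall // r0:Mul2,r1:Add2,r2:Add3,r3:6,r4:Add1
cycle 7: CDB Mul2=12; stall // r0:12,r1:Add2,r2:Add3,r3:6,r4:Add1
cycle 8: CDB Add2=10; issue ADD r4<-Add2 // r0:12,r1:10,r2:Add3,r3:6,r4:Add2
cycle 9: CDB Add1=-6; issue ADD r3<-Add1 // r0:12,r1:10,r2:Add3,r3:Add1,r4:Add2
cycle 10: stall // r0:12,r1:10,r2:Add3,r3:Add1,r4:Add2
cycle 11: CDB Add3=-12; issue SUB r0<-Add3 // r0:Add3,r1:10,r2:-12,r3:Add1,r4:Add2
cycle 12: stall // r0:Add3,r1:10,r2:-12,r3:Add1,r4:Add2
cycle 13: CDB Add2=-6; issue SUB r1<-Add2 // r0:Add3,r1:Add2,r2:-12,r3:Add1,r4:-6
cycle 14: - // r0:Add3,r1:Add2,r2:-12,r3:Add1,r4:-6
cycle 15: CDB Add1=6 // r0:Add3,r1:Add2,r2:-12,r3:6,r4:-6
cycle 16: CDB Add3=-6 // r0:-6,r1:Add2,r2:-12,r3:6,r4:-6

STATUS = VALUE -6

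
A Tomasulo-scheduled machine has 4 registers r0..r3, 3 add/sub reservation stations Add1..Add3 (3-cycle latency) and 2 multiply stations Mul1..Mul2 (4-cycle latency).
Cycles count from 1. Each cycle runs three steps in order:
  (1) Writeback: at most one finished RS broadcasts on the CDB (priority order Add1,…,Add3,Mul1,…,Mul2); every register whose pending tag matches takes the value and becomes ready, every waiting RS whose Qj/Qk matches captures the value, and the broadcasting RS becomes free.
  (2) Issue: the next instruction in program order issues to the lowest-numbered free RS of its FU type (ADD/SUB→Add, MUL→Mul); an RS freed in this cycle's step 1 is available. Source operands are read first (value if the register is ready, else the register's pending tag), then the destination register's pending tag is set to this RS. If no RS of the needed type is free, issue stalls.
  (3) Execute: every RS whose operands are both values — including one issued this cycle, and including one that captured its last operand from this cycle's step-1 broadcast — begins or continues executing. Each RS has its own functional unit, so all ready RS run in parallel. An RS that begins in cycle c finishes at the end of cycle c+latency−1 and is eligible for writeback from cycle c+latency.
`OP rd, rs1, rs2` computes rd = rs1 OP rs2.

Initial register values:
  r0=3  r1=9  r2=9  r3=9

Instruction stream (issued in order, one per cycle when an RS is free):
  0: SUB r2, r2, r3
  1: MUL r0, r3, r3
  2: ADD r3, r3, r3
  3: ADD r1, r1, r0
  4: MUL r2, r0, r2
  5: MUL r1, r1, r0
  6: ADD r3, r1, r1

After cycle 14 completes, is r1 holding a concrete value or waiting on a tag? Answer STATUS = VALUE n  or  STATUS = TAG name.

STATUS = VALUE 7290

c1: issue SUB r2<-Add1 | r0:3,r1:9,r2:Add1,r3:9
c2: issue MUL r0<-Mul1 | r0:Mul1,r1:9,r2:Add1,r3:9
c3: issue ADD r3<-Add2 | r0:Mul1,r1:9,r2:Add1,r3:Add2
c4: CDB Add1=0; issue ADD r1<-Add1 | r0:Mul1,r1:Add1,r2:0,r3:Add2
c5: issue MUL r2<-Mul2 | r0:Mul1,r1:Add1,r2:Mul2,r3:Add2
c6: CDB Add2=18; stall | r0:Mul1,r1:Add1,r2:Mul2,r3:18
c7: CDB Mul1=81; issue MUL r1<-Mul1 | r0:81,r1:Mul1,r2:Mul2,r3:18
c8: issue ADD r3<-Add2 | r0:81,r1:Mul1,r2:Mul2,r3:Add2
c9: - | r0:81,r1:Mul1,r2:Mul2,r3:Add2
c10: CDB Add1=90 | r0:81,r1:Mul1,r2:Mul2,r3:Add2
c11: CDB Mul2=0 | r0:81,r1:Mul1,r2:0,r3:Add2
c12: - | r0:81,r1:Mul1,r2:0,r3:Add2
c13: - | r0:81,r1:Mul1,r2:0,r3:Add2
c14: CDB Mul1=7290 | r0:81,r1:7290,r2:0,r3:Add2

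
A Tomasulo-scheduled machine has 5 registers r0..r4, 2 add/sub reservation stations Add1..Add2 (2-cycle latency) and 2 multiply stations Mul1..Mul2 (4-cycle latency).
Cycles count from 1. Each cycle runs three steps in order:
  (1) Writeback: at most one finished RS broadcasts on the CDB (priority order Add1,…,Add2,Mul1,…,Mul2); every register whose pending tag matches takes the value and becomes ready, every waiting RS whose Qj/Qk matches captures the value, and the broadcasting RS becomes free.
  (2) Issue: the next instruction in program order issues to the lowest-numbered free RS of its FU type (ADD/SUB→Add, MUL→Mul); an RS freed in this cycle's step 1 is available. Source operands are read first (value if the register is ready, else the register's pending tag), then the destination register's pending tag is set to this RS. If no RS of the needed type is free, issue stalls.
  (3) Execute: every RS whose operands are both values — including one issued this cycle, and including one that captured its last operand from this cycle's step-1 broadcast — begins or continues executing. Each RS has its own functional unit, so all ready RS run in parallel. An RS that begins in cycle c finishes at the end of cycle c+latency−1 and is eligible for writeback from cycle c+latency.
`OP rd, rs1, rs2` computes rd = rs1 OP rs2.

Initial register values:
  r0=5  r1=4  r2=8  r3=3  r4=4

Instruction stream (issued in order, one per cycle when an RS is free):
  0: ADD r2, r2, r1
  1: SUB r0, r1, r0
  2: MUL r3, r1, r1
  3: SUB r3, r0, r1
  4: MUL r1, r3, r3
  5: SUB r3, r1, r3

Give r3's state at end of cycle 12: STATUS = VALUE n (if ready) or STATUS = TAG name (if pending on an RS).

STATUS = VALUE 30

cycle 1: issue ADD r2<-Add1 // r0:5,r1:4,r2:Add1,r3:3,r4:4
cycle 2: issue SUB r0<-Add2 // r0:Add2,r1:4,r2:Add1,r3:3,r4:4
cycle 3: CDB Add1=12; issue MUL r3<-Mul1 // r0:Add2,r1:4,r2:12,r3:Mul1,r4:4
cycle 4: CDB Add2=-1; issue SUB r3<-Add1 // r0:-1,r1:4,r2:12,r3:Add1,r4:4
cycle 5: issue MUL r1<-Mul2 // r0:-1,r1:Mul2,r2:12,r3:Add1,r4:4
cycle 6: CDB Add1=-5; issue SUB r3<-Add1 // r0:-1,r1:Mul2,r2:12,r3:Add1,r4:4
cycle 7: CDB Mul1=16 // r0:-1,r1:Mul2,r2:12,r3:Add1,r4:4
cycle 8: - // r0:-1,r1:Mul2,r2:12,r3:Add1,r4:4
cycle 9: - // r0:-1,r1:Mul2,r2:12,r3:Add1,r4:4
cycle 10: CDB Mul2=25 // r0:-1,r1:25,r2:12,r3:Add1,r4:4
cycle 11: - // r0:-1,r1:25,r2:12,r3:Add1,r4:4
cycle 12: CDB Add1=30 // r0:-1,r1:25,r2:12,r3:30,r4:4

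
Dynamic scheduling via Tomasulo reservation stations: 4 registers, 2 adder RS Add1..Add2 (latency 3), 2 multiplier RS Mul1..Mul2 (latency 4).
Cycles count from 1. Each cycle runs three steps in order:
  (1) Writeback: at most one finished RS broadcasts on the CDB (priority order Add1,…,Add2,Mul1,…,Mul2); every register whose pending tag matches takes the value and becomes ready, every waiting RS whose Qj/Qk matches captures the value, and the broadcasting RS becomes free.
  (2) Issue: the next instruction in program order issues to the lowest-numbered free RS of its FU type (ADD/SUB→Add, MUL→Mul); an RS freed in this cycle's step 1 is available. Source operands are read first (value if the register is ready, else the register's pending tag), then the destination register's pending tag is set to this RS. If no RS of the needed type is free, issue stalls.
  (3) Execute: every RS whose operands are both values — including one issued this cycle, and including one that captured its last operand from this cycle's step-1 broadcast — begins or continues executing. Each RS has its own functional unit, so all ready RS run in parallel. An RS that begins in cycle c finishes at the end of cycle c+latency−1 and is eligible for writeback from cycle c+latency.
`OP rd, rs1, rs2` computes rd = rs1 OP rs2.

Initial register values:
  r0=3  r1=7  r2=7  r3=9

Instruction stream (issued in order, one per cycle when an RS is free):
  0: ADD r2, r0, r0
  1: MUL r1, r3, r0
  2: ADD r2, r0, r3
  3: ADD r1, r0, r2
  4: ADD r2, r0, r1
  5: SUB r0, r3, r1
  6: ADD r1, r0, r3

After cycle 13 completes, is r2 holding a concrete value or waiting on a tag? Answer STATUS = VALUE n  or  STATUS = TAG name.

STATUS = VALUE 18

cycle 1: issue ADD r2<-Add1 // r0:3,r1:7,r2:Add1,r3:9
cycle 2: issue MUL r1<-Mul1 // r0:3,r1:Mul1,r2:Add1,r3:9
cycle 3: issue ADD r2<-Add2 // r0:3,r1:Mul1,r2:Add2,r3:9
cycle 4: CDB Add1=6; issue ADD r1<-Add1 // r0:3,r1:Add1,r2:Add2,r3:9
cycle 5: stall // r0:3,r1:Add1,r2:Add2,r3:9
cycle 6: CDB Add2=12; issue ADD r2<-Add2 // r0:3,r1:Add1,r2:Add2,r3:9
cycle 7: CDB Mul1=27; stall // r0:3,r1:Add1,r2:Add2,r3:9
cycle 8: stall // r0:3,r1:Add1,r2:Add2,r3:9
cycle 9: CDB Add1=15; issue SUB r0<-Add1 // r0:Add1,r1:15,r2:Add2,r3:9
cycle 10: stall // r0:Add1,r1:15,r2:Add2,r3:9
cycle 11: stall // r0:Add1,r1:15,r2:Add2,r3:9
cycle 12: CDB Add1=-6; issue ADD r1<-Add1 // r0:-6,r1:Add1,r2:Add2,r3:9
cycle 13: CDB Add2=18 // r0:-6,r1:Add1,r2:18,r3:9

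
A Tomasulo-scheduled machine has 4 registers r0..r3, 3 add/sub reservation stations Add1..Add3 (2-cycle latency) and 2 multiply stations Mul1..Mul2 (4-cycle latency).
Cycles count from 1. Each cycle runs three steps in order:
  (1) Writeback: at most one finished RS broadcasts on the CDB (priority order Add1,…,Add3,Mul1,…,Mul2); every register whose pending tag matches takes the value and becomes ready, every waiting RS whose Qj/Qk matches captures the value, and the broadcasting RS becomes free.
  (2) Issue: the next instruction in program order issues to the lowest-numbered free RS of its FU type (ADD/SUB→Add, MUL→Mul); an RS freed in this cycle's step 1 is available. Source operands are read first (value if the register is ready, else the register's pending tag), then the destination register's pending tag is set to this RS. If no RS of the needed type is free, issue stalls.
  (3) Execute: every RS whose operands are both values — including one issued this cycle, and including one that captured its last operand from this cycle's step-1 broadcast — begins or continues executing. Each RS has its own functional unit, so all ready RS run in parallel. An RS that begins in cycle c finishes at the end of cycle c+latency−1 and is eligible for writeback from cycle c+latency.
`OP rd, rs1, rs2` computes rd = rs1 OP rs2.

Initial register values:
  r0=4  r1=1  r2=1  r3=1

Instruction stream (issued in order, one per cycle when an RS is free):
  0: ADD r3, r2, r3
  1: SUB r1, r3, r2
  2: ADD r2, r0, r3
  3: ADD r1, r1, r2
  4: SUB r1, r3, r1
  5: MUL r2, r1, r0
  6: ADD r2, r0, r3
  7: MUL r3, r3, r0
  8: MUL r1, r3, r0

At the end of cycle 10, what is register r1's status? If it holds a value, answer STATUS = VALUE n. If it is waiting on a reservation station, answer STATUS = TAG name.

cycle 1: issue ADD r3<-Add1 // r0:4,r1:1,r2:1,r3:Add1
cycle 2: issue SUB r1<-Add2 // r0:4,r1:Add2,r2:1,r3:Add1
cycle 3: CDB Add1=2; issue ADD r2<-Add1 // r0:4,r1:Add2,r2:Add1,r3:2
cycle 4: issue ADD r1<-Add3 // r0:4,r1:Add3,r2:Add1,r3:2
cycle 5: CDB Add1=6; issue SUB r1<-Add1 // r0:4,r1:Add1,r2:6,r3:2
cycle 6: CDB Add2=1; issue MUL r2<-Mul1 // r0:4,r1:Add1,r2:Mul1,r3:2
cycle 7: issue ADD r2<-Add2 // r0:4,r1:Add1,r2:Add2,r3:2
cycle 8: CDB Add3=7; issue MUL r3<-Mul2 // r0:4,r1:Add1,r2:Add2,r3:Mul2
cycle 9: CDB Add2=6; stall // r0:4,r1:Add1,r2:6,r3:Mul2
cycle 10: CDB Add1=-5; stall // r0:4,r1:-5,r2:6,r3:Mul2

STATUS = VALUE -5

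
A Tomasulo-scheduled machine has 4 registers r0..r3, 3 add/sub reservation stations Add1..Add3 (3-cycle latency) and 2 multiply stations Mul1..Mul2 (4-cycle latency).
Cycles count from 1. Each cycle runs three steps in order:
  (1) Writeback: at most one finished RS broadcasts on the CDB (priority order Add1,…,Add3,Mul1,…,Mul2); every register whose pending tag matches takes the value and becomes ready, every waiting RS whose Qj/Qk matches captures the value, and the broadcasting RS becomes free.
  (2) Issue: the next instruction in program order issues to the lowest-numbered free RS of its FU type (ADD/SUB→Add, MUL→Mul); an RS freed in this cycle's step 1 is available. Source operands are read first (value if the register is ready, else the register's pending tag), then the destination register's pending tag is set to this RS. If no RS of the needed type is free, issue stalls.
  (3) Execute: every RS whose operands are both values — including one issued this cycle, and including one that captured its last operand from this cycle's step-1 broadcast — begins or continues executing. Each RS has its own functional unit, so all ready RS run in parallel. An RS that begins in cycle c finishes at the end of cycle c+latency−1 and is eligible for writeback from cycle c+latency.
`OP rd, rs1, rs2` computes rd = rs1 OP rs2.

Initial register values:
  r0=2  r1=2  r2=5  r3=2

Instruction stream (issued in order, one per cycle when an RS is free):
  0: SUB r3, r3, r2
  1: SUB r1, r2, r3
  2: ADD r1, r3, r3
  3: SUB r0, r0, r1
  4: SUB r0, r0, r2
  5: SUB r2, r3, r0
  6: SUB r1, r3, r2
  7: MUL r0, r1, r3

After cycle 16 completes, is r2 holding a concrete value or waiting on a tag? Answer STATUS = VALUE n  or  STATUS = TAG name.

c1: issue SUB r3<-Add1 | r0:2,r1:2,r2:5,r3:Add1
c2: issue SUB r1<-Add2 | r0:2,r1:Add2,r2:5,r3:Add1
c3: issue ADD r1<-Add3 | r0:2,r1:Add3,r2:5,r3:Add1
c4: CDB Add1=-3; issue SUB r0<-Add1 | r0:Add1,r1:Add3,r2:5,r3:-3
c5: stall | r0:Add1,r1:Add3,r2:5,r3:-3
c6: stall | r0:Add1,r1:Add3,r2:5,r3:-3
c7: CDB Add2=8; issue SUB r0<-Add2 | r0:Add2,r1:Add3,r2:5,r3:-3
c8: CDB Add3=-6; issue SUB r2<-Add3 | r0:Add2,r1:-6,r2:Add3,r3:-3
c9: stall | r0:Add2,r1:-6,r2:Add3,r3:-3
c10: stall | r0:Add2,r1:-6,r2:Add3,r3:-3
c11: CDB Add1=8; issue SUB r1<-Add1 | r0:Add2,r1:Add1,r2:Add3,r3:-3
c12: issue MUL r0<-Mul1 | r0:Mul1,r1:Add1,r2:Add3,r3:-3
c13: - | r0:Mul1,r1:Add1,r2:Add3,r3:-3
c14: CDB Add2=3 | r0:Mul1,r1:Add1,r2:Add3,r3:-3
c15: - | r0:Mul1,r1:Add1,r2:Add3,r3:-3
c16: - | r0:Mul1,r1:Add1,r2:Add3,r3:-3

STATUS = TAG Add3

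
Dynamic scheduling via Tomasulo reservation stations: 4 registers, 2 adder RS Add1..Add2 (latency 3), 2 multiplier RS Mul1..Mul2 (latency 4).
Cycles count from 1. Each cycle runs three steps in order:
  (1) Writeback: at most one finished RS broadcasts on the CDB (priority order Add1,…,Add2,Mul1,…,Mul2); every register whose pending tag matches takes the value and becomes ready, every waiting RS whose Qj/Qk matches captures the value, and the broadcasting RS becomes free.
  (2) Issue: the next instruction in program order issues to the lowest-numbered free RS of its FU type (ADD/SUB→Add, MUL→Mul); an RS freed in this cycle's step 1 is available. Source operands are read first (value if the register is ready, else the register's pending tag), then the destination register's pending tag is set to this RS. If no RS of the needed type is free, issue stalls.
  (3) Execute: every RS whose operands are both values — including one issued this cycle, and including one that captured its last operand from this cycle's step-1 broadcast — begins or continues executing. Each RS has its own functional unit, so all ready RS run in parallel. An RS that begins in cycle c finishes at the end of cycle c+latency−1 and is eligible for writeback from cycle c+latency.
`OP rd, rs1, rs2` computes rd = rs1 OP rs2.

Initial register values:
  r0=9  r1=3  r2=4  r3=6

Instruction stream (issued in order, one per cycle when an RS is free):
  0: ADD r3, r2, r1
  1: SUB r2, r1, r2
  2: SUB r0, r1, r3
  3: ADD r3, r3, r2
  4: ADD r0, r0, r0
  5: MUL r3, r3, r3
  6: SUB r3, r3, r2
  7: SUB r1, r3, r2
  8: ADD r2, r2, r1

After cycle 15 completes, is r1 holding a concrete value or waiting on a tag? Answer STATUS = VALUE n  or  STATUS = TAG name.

STATUS = TAG Add1

  c1: issue ADD r3<-Add1  regs: r0:9,r1:3,r2:4,r3:Add1
  c2: issue SUB r2<-Add2  regs: r0:9,r1:3,r2:Add2,r3:Add1
  c3: stall  regs: r0:9,r1:3,r2:Add2,r3:Add1
  c4: CDB Add1=7; issue SUB r0<-Add1  regs: r0:Add1,r1:3,r2:Add2,r3:7
  c5: CDB Add2=-1; issue ADD r3<-Add2  regs: r0:Add1,r1:3,r2:-1,r3:Add2
  c6: stall  regs: r0:Add1,r1:3,r2:-1,r3:Add2
  c7: CDB Add1=-4; issue ADD r0<-Add1  regs: r0:Add1,r1:3,r2:-1,r3:Add2
  c8: CDB Add2=6; issue MUL r3<-Mul1  regs: r0:Add1,r1:3,r2:-1,r3:Mul1
  c9: issue SUB r3<-Add2  regs: r0:Add1,r1:3,r2:-1,r3:Add2
  c10: CDB Add1=-8; issue SUB r1<-Add1  regs: r0:-8,r1:Add1,r2:-1,r3:Add2
  c11: stall  regs: r0:-8,r1:Add1,r2:-1,r3:Add2
  c12: CDB Mul1=36; stall  regs: r0:-8,r1:Add1,r2:-1,r3:Add2
  c13: stall  regs: r0:-8,r1:Add1,r2:-1,r3:Add2
  c14: stall  regs: r0:-8,r1:Add1,r2:-1,r3:Add2
  c15: CDB Add2=37; issue ADD r2<-Add2  regs: r0:-8,r1:Add1,r2:Add2,r3:37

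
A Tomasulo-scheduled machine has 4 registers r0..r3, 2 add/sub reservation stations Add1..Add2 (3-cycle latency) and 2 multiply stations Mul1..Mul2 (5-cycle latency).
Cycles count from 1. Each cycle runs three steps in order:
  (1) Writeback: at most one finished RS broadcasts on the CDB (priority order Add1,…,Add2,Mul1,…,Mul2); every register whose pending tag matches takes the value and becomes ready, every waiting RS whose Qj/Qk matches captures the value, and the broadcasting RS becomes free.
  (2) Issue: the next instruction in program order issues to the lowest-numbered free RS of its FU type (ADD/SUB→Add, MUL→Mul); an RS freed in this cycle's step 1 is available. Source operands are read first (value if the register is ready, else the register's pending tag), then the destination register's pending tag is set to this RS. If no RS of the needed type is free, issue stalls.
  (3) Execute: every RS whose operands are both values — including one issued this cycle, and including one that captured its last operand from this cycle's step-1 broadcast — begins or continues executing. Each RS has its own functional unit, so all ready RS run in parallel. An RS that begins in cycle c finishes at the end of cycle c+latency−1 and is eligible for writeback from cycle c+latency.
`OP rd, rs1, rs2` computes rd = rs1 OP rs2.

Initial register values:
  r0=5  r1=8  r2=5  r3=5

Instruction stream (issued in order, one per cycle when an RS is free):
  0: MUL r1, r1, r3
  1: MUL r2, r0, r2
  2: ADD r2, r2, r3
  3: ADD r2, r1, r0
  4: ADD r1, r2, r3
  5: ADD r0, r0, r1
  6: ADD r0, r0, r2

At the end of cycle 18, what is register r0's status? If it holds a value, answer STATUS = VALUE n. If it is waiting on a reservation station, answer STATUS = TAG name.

cycle 1: issue MUL r1<-Mul1 // r0:5,r1:Mul1,r2:5,r3:5
cycle 2: issue MUL r2<-Mul2 // r0:5,r1:Mul1,r2:Mul2,r3:5
cycle 3: issue ADD r2<-Add1 // r0:5,r1:Mul1,r2:Add1,r3:5
cycle 4: issue ADD r2<-Add2 // r0:5,r1:Mul1,r2:Add2,r3:5
cycle 5: stall // r0:5,r1:Mul1,r2:Add2,r3:5
cycle 6: CDB Mul1=40; stall // r0:5,r1:40,r2:Add2,r3:5
cycle 7: CDB Mul2=25; stall // r0:5,r1:40,r2:Add2,r3:5
cycle 8: stall // r0:5,r1:40,r2:Add2,r3:5
cycle 9: CDB Add2=45; issue ADD r1<-Add2 // r0:5,r1:Add2,r2:45,r3:5
cycle 10: CDB Add1=30; issue ADD r0<-Add1 // r0:Add1,r1:Add2,r2:45,r3:5
cycle 11: stall // r0:Add1,r1:Add2,r2:45,r3:5
cycle 12: CDB Add2=50; issue ADD r0<-Add2 // r0:Add2,r1:50,r2:45,r3:5
cycle 13: - // r0:Add2,r1:50,r2:45,r3:5
cycle 14: - // r0:Add2,r1:50,r2:45,r3:5
cycle 15: CDB Add1=55 // r0:Add2,r1:50,r2:45,r3:5
cycle 16: - // r0:Add2,r1:50,r2:45,r3:5
cycle 17: - // r0:Add2,r1:50,r2:45,r3:5
cycle 18: CDB Add2=100 // r0:100,r1:50,r2:45,r3:5

STATUS = VALUE 100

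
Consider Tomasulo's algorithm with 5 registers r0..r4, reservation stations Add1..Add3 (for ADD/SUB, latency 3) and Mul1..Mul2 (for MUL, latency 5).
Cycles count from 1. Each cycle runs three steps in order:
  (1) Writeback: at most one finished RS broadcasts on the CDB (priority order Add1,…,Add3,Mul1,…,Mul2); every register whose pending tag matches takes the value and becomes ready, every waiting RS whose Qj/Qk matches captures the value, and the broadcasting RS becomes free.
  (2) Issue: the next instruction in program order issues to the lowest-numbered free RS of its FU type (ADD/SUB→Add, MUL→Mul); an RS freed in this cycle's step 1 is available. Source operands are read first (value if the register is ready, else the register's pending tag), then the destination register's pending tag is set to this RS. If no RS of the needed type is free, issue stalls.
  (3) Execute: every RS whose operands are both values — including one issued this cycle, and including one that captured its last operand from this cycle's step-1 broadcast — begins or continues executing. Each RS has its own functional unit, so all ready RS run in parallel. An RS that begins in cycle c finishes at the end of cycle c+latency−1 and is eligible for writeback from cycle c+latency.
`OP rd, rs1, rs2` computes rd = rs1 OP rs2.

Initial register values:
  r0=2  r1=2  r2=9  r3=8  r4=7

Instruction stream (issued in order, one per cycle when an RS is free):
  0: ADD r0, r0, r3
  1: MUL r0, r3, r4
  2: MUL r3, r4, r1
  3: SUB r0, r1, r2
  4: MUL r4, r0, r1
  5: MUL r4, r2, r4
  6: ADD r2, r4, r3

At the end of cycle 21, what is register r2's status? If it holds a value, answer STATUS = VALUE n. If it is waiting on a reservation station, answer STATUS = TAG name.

c1: issue ADD r0<-Add1 | r0:Add1,r1:2,r2:9,r3:8,r4:7
c2: issue MUL r0<-Mul1 | r0:Mul1,r1:2,r2:9,r3:8,r4:7
c3: issue MUL r3<-Mul2 | r0:Mul1,r1:2,r2:9,r3:Mul2,r4:7
c4: CDB Add1=10; issue SUB r0<-Add1 | r0:Add1,r1:2,r2:9,r3:Mul2,r4:7
c5: stall | r0:Add1,r1:2,r2:9,r3:Mul2,r4:7
c6: stall | r0:Add1,r1:2,r2:9,r3:Mul2,r4:7
c7: CDB Add1=-7; stall | r0:-7,r1:2,r2:9,r3:Mul2,r4:7
c8: CDB Mul1=56; issue MUL r4<-Mul1 | r0:-7,r1:2,r2:9,r3:Mul2,r4:Mul1
c9: CDB Mul2=14; issue MUL r4<-Mul2 | r0:-7,r1:2,r2:9,r3:14,r4:Mul2
c10: issue ADD r2<-Add1 | r0:-7,r1:2,r2:Add1,r3:14,r4:Mul2
c11: - | r0:-7,r1:2,r2:Add1,r3:14,r4:Mul2
c12: - | r0:-7,r1:2,r2:Add1,r3:14,r4:Mul2
c13: CDB Mul1=-14 | r0:-7,r1:2,r2:Add1,r3:14,r4:Mul2
c14: - | r0:-7,r1:2,r2:Add1,r3:14,r4:Mul2
c15: - | r0:-7,r1:2,r2:Add1,r3:14,r4:Mul2
c16: - | r0:-7,r1:2,r2:Add1,r3:14,r4:Mul2
c17: - | r0:-7,r1:2,r2:Add1,r3:14,r4:Mul2
c18: CDB Mul2=-126 | r0:-7,r1:2,r2:Add1,r3:14,r4:-126
c19: - | r0:-7,r1:2,r2:Add1,r3:14,r4:-126
c20: - | r0:-7,r1:2,r2:Add1,r3:14,r4:-126
c21: CDB Add1=-112 | r0:-7,r1:2,r2:-112,r3:14,r4:-126

STATUS = VALUE -112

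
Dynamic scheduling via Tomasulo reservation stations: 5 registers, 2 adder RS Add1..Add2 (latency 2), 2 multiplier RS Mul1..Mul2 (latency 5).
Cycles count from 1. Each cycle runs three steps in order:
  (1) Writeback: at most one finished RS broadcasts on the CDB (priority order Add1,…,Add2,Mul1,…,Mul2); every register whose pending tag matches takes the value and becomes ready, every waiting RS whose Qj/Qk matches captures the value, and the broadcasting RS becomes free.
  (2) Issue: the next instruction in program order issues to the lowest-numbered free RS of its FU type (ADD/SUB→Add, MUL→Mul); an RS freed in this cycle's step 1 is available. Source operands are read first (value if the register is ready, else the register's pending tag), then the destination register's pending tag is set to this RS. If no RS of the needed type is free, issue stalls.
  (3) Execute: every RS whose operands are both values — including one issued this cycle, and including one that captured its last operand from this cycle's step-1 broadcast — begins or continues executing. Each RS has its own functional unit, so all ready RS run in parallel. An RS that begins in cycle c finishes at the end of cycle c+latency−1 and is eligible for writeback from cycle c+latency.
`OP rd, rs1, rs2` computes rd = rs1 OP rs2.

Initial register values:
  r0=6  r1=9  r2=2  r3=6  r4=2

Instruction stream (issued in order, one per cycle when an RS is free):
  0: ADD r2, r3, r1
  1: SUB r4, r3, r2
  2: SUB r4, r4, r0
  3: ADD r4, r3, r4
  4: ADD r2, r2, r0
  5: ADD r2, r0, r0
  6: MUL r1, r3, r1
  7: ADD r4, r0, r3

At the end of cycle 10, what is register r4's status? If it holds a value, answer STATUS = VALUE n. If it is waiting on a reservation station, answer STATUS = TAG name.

  c1: issue ADD r2<-Add1  regs: r0:6,r1:9,r2:Add1,r3:6,r4:2
  c2: issue SUB r4<-Add2  regs: r0:6,r1:9,r2:Add1,r3:6,r4:Add2
  c3: CDB Add1=15; issue SUB r4<-Add1  regs: r0:6,r1:9,r2:15,r3:6,r4:Add1
  c4: stall  regs: r0:6,r1:9,r2:15,r3:6,r4:Add1
  c5: CDB Add2=-9; issue ADD r4<-Add2  regs: r0:6,r1:9,r2:15,r3:6,r4:Add2
  c6: stall  regs: r0:6,r1:9,r2:15,r3:6,r4:Add2
  c7: CDB Add1=-15; issue ADD r2<-Add1  regs: r0:6,r1:9,r2:Add1,r3:6,r4:Add2
  c8: stall  regs: r0:6,r1:9,r2:Add1,r3:6,r4:Add2
  c9: CDB Add1=21; issue ADD r2<-Add1  regs: r0:6,r1:9,r2:Add1,r3:6,r4:Add2
  c10: CDB Add2=-9; issue MUL r1<-Mul1  regs: r0:6,r1:Mul1,r2:Add1,r3:6,r4:-9

STATUS = VALUE -9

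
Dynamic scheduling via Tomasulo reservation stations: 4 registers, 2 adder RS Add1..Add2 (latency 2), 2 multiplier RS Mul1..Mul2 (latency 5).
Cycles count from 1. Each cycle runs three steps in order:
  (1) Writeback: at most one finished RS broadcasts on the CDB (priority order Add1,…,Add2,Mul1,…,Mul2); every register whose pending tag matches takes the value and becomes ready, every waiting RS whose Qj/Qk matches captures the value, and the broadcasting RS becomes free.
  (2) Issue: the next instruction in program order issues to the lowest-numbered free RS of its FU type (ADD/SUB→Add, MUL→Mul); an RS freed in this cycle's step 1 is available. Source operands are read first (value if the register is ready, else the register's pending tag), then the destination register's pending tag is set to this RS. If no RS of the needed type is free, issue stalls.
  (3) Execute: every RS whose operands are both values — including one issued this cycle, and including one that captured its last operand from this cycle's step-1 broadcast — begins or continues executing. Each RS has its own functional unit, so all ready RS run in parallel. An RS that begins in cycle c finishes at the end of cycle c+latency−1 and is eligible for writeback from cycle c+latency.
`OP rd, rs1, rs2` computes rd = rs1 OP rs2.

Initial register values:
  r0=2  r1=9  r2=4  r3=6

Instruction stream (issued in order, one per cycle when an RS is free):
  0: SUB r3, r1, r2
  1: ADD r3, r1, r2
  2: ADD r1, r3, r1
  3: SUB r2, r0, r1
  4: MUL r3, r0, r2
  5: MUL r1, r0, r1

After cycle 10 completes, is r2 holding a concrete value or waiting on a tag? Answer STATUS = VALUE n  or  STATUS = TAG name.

cycle 1: issue SUB r3<-Add1 // r0:2,r1:9,r2:4,r3:Add1
cycle 2: issue ADD r3<-Add2 // r0:2,r1:9,r2:4,r3:Add2
cycle 3: CDB Add1=5; issue ADD r1<-Add1 // r0:2,r1:Add1,r2:4,r3:Add2
cycle 4: CDB Add2=13; issue SUB r2<-Add2 // r0:2,r1:Add1,r2:Add2,r3:13
cycle 5: issue MUL r3<-Mul1 // r0:2,r1:Add1,r2:Add2,r3:Mul1
cycle 6: CDB Add1=22; issue MUL r1<-Mul2 // r0:2,r1:Mul2,r2:Add2,r3:Mul1
cycle 7: - // r0:2,r1:Mul2,r2:Add2,r3:Mul1
cycle 8: CDB Add2=-20 // r0:2,r1:Mul2,r2:-20,r3:Mul1
cycle 9: - // r0:2,r1:Mul2,r2:-20,r3:Mul1
cycle 10: - // r0:2,r1:Mul2,r2:-20,r3:Mul1

STATUS = VALUE -20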